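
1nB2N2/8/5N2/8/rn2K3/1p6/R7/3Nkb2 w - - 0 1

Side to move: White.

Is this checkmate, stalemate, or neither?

neither

White to move; white king on e4.
In check: no.
Legal moves for White include: N8h7, N8d7, Ng6, Ne6, Bd7, Bb7, Be6, Ba6, Bf5, Bg4, Bh3, Ng8, Ne8, N6h7, N6d7, Nh5, Nd5, Ng4, ... (list truncated; more exist).
White has legal moves and is not in check → neither.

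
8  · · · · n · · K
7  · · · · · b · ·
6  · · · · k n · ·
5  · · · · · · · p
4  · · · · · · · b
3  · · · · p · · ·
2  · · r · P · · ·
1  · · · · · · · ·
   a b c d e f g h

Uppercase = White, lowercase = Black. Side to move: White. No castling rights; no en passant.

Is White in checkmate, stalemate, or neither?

White to move; white king on h8.
In check: no.
King squares — g7: attacked by Ne8; h7: attacked by Nf6; g8: attacked by Nf6.
Legal moves for White: none.
Not in check and no legal moves → stalemate.

stalemate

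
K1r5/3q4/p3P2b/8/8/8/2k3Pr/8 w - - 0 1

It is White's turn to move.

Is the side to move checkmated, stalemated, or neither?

White to move; white king on a8.
In check: yes, from the black rook on c8.
King squares — a7: attacked by Qd7; b7: attacked by Qd7; b8: attacked by Rc8.
Legal moves for White: none.
In check with no legal moves → checkmate.

checkmate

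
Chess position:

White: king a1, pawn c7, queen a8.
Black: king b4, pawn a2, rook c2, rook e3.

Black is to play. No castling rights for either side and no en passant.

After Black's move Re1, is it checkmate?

After Re1: white king on a1; in check: yes, from the black rook on e1.
King squares — b1: attacked by Re1; a2: attacked by Rc2; b2: attacked by Rc2.
White has no legal moves → checkmate.

yes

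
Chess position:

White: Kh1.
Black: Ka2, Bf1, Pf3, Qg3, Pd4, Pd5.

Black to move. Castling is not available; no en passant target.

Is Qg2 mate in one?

After Qg2: white king on h1; in check: yes, from the black queen on g2.
King squares — g1: attacked by Qg2; g2: attacked by Bf1; h2: attacked by Qg2.
White has no legal moves → checkmate.

yes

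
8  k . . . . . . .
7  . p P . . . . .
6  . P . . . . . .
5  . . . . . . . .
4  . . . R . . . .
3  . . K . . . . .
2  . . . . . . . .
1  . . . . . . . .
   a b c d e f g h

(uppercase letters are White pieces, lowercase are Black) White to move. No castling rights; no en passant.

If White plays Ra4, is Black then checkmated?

After Ra4: black king on a8; in check: yes, from the white rook on a4.
King squares — a7: attacked by Ra4; b7: own pawn; b8: attacked by Pc7.
Black has no legal moves → checkmate.

yes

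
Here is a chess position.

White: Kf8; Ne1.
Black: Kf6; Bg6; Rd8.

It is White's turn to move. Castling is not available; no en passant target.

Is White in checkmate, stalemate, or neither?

checkmate

White to move; white king on f8.
In check: yes, from the black rook on d8.
King squares — e7: attacked by Kf6; f7: attacked by Kf6; g7: attacked by Kf6; e8: attacked by Bg6; g8: attacked by Rd8.
Legal moves for White: none.
In check with no legal moves → checkmate.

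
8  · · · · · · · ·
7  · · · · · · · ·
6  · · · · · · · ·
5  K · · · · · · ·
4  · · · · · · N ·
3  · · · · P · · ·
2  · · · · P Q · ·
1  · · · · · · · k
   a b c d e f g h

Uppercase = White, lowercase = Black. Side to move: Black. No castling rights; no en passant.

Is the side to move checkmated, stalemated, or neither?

Black to move; black king on h1.
In check: no.
King squares — g1: attacked by Qf2; g2: attacked by Qf2; h2: attacked by Qf2.
Legal moves for Black: none.
Not in check and no legal moves → stalemate.

stalemate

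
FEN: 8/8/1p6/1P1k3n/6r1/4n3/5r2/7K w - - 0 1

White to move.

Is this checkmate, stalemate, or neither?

stalemate

White to move; white king on h1.
In check: no.
King squares — g1: attacked by Rg4; g2: attacked by Rf2; h2: attacked by Rf2.
Legal moves for White: none.
Not in check and no legal moves → stalemate.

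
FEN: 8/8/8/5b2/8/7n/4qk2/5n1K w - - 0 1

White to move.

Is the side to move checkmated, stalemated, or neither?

stalemate

White to move; white king on h1.
In check: no.
King squares — g1: attacked by Kf2; g2: attacked by Kf2; h2: attacked by Nf1.
Legal moves for White: none.
Not in check and no legal moves → stalemate.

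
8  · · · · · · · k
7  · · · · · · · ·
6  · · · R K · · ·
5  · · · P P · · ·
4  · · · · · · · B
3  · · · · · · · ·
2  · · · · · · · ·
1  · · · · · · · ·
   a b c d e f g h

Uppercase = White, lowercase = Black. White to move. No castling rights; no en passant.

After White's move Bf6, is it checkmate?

After Bf6: black king on h8; in check: yes, from the white bishop on f6.
Black has 2 legal replies: Kg8, Kh7.
In check but a legal move exists → not checkmate.

no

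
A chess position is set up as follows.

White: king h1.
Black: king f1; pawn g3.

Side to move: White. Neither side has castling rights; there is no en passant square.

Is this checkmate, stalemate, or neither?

stalemate

White to move; white king on h1.
In check: no.
King squares — g1: attacked by Kf1; g2: attacked by Kf1; h2: attacked by Pg3.
Legal moves for White: none.
Not in check and no legal moves → stalemate.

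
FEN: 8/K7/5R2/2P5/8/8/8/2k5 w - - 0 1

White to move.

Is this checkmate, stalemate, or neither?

neither

White to move; white king on a7.
In check: no.
Legal moves for White include: Kb8, Ka8, Kb7, Kb6, Ka6, Rf8, Rf7, Rh6, Rg6, Re6, Rd6, Rc6, Rb6, Ra6, Rf5, Rf4, Rf3, Rf2, ... (list truncated; more exist).
White has legal moves and is not in check → neither.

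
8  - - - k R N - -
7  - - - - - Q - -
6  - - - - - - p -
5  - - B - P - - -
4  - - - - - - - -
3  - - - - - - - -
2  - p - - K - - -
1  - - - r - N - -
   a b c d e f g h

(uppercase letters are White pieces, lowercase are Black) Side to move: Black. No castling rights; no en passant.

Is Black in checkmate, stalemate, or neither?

Black to move; black king on d8.
In check: yes, from the white rook on e8.
King squares — c7: attacked by Qf7; d7: attacked by Qf7; e7: attacked by Bc5; c8: attacked by Re8; e8: attacked by Qf7.
Legal moves for Black: none.
In check with no legal moves → checkmate.

checkmate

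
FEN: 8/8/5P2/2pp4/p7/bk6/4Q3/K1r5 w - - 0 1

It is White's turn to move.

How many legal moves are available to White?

0

White to move; king on a1.
In check: yes, from the black rook on c1.
Legal moves: none.
Count: 0.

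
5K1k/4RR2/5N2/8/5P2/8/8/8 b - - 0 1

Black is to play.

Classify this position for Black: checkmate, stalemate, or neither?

stalemate

Black to move; black king on h8.
In check: no.
King squares — g7: attacked by Rf7; h7: attacked by Nf6; g8: attacked by Nf6.
Legal moves for Black: none.
Not in check and no legal moves → stalemate.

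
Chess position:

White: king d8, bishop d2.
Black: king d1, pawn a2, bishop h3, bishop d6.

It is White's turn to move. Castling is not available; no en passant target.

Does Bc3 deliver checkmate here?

no

After Bc3: black king on d1; in check: no.
Black is not in check, so this cannot be checkmate.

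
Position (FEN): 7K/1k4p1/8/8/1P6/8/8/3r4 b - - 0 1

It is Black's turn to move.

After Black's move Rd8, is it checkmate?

After Rd8: white king on h8; in check: yes, from the black rook on d8.
White has 2 legal replies: Kh7, Kxg7.
In check but a legal move exists → not checkmate.

no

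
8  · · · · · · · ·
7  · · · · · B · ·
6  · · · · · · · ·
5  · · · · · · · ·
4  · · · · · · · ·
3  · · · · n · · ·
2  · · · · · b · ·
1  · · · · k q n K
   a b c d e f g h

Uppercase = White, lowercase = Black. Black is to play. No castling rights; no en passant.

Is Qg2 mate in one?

yes

After Qg2: white king on h1; in check: yes, from the black queen on g2.
King squares — g1: attacked by Bf2; g2: attacked by Ne3; h2: attacked by Qg2.
White has no legal moves → checkmate.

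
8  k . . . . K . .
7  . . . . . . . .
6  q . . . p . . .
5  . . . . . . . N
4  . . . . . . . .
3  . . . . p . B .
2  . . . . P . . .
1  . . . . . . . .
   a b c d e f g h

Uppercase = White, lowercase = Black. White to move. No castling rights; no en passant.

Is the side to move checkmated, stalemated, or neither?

neither

White to move; white king on f8.
In check: no.
Legal moves for White: Kg8, Ke8, Kg7, Kf7, Ke7, Ng7, Nf6, Nf4, Bb8, Bc7, Bd6, Be5, Bh4, Bf4, Bh2, Bf2, Be1.
White has 17 legal moves and is not in check → neither.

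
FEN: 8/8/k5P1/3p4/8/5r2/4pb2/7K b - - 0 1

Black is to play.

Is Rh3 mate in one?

no

After Rh3: white king on h1; in check: yes, from the black rook on h3.
White has 1 legal reply: Kg2.
In check but a legal move exists → not checkmate.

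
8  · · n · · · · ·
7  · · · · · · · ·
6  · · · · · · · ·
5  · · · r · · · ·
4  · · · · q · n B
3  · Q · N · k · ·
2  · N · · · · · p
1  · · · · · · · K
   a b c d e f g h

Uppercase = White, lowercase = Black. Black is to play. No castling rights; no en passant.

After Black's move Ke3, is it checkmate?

After Ke3: white king on h1; in check: yes, from the black queen on e4.
King squares — g1: attacked by Ph2; g2: attacked by Qe4; h2: attacked by Ng4.
White has no legal moves → checkmate.

yes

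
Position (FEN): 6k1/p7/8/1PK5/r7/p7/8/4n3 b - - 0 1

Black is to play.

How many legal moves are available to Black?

Black to move; king on g8.
In check: no.
Legal moves: Kh8, Kf8, Kh7, Kg7, Kf7, Ra6, Ra5, Rh4, Rg4, Rf4, Re4, Rd4, Rc4+, Rb4, Nf3, Nd3+, Ng2, Nc2, a6, a2, a5.
Count: 21.

21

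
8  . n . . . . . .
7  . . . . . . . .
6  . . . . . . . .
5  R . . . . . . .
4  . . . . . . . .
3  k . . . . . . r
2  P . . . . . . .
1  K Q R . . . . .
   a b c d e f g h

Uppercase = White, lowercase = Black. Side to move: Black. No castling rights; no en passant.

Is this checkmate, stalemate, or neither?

checkmate

Black to move; black king on a3.
In check: yes, from the white rook on a5.
King squares — a2: attacked by Ka1; b2: attacked by Ka1; b3: attacked by Qb1; a4: attacked by Ra5; b4: attacked by Qb1.
Legal moves for Black: none.
In check with no legal moves → checkmate.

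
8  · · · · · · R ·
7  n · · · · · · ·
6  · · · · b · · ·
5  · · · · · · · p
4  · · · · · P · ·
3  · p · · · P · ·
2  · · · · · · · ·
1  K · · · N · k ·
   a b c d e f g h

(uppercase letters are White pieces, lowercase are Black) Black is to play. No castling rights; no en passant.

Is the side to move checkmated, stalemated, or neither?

Black to move; black king on g1.
In check: yes, from the white rook on g8.
King squares — f1: available; h1: available; f2: available; g2: attacked by Ne1; h2: available.
Legal moves for Black: Kh2, Kf2, Kh1, Kf1, Bxg8, Bg4.
Black is in check but has 6 legal moves → neither.

neither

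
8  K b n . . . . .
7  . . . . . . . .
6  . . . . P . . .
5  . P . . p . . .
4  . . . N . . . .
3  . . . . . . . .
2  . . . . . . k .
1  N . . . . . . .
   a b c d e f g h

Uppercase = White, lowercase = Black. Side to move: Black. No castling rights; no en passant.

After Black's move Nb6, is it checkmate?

After Nb6: white king on a8; in check: yes, from the black knight on b6.
White has 2 legal replies: Kxb8, Kb7.
In check but a legal move exists → not checkmate.

no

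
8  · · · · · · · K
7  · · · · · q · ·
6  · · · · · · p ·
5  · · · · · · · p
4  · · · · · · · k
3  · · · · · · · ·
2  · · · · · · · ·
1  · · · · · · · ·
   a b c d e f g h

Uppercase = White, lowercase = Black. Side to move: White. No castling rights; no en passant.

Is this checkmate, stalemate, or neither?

stalemate

White to move; white king on h8.
In check: no.
King squares — g7: attacked by Qf7; h7: attacked by Qf7; g8: attacked by Qf7.
Legal moves for White: none.
Not in check and no legal moves → stalemate.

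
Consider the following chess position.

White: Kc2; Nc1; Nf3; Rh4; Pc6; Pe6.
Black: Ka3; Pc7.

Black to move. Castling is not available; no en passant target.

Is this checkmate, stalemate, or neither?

stalemate

Black to move; black king on a3.
In check: no.
King squares — a2: attacked by Nc1; b2: attacked by Kc2; b3: attacked by Nc1; a4: attacked by Rh4; b4: attacked by Rh4.
Legal moves for Black: none.
Not in check and no legal moves → stalemate.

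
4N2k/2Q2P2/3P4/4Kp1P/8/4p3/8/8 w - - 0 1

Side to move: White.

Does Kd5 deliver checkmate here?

After Kd5: black king on h8; in check: no.
Black is not in check, so this cannot be checkmate.

no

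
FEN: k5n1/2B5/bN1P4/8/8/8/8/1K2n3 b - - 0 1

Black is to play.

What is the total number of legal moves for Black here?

Black to move; king on a8.
In check: yes, from the white knight on b6.
Legal moves: Kb7, Ka7.
Count: 2.

2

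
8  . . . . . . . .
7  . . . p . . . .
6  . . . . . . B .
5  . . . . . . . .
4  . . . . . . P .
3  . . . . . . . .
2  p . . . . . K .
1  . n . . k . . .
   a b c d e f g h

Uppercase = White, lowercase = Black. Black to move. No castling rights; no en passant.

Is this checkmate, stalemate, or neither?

neither

Black to move; black king on e1.
In check: no.
Legal moves for Black: Ke2, Kd2, Kd1, Nc3, Na3, Nd2, d6, a1=Q, a1=R, a1=B, a1=N, d5.
Black has 12 legal moves and is not in check → neither.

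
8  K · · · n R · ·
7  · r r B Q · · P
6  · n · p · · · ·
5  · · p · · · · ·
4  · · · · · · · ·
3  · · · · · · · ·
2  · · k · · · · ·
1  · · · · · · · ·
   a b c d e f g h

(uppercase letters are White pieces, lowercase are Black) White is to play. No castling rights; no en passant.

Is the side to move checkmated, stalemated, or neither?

checkmate

White to move; white king on a8.
In check: yes, from the black knight on b6.
King squares — a7: attacked by Rb7; b7: attacked by Rc7; b8: attacked by Rb7.
Legal moves for White: none.
In check with no legal moves → checkmate.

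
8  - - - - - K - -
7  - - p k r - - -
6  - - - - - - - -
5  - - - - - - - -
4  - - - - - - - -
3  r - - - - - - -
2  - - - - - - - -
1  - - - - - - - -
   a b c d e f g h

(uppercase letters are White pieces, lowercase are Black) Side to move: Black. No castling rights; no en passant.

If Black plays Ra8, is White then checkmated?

After Ra8: white king on f8; in check: yes, from the black rook on a8.
King squares — e7: attacked by Kd7; f7: attacked by Re7; g7: attacked by Re7; e8: attacked by Kd7; g8: attacked by Ra8.
White has no legal moves → checkmate.

yes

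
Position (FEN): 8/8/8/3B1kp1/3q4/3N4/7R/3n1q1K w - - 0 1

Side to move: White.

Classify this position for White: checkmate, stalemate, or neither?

checkmate

White to move; white king on h1.
In check: yes, from the black queen on f1.
King squares — g1: attacked by Qf1; g2: attacked by Qf1; h2: own rook.
Legal moves for White: none.
In check with no legal moves → checkmate.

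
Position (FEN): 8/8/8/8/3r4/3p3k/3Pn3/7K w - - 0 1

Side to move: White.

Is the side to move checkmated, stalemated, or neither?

stalemate

White to move; white king on h1.
In check: no.
King squares — g1: attacked by Ne2; g2: attacked by Kh3; h2: attacked by Kh3.
Legal moves for White: none.
Not in check and no legal moves → stalemate.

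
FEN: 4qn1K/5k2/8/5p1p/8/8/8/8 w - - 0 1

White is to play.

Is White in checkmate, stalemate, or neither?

White to move; white king on h8.
In check: no.
King squares — g7: attacked by Kf7; h7: attacked by Nf8; g8: attacked by Kf7.
Legal moves for White: none.
Not in check and no legal moves → stalemate.

stalemate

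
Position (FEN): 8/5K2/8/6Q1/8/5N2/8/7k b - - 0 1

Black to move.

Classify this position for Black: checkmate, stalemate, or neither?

Black to move; black king on h1.
In check: no.
King squares — g1: attacked by Nf3; g2: attacked by Qg5; h2: attacked by Nf3.
Legal moves for Black: none.
Not in check and no legal moves → stalemate.

stalemate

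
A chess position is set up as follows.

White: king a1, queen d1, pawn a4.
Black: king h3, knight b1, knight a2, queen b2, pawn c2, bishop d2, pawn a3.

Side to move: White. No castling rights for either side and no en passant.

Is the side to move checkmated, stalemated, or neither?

White to move; white king on a1.
In check: yes, from the black queen on b2.
King squares — b1: attacked by Qb2; a2: attacked by Qb2; b2: attacked by Pa3.
Legal moves for White: none.
In check with no legal moves → checkmate.

checkmate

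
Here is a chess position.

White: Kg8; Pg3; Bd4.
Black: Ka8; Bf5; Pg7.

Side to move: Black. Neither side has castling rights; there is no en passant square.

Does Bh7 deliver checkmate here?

no

After Bh7: white king on g8; in check: yes, from the black bishop on h7.
White has 5 legal replies: Kh8, Kf8, Kxh7, Kxg7, Kf7.
In check but a legal move exists → not checkmate.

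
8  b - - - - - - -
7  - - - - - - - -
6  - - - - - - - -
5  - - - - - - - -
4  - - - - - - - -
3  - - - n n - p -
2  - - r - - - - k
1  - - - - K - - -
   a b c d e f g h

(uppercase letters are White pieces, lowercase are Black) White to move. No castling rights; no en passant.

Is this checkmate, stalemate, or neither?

checkmate

White to move; white king on e1.
In check: yes, from the black knight on d3.
King squares — d1: attacked by Ne3; f1: attacked by Ne3; d2: attacked by Rc2; e2: attacked by Rc2; f2: attacked by Rc2.
Legal moves for White: none.
In check with no legal moves → checkmate.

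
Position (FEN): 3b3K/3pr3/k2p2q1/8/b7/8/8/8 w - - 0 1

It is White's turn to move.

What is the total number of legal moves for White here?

0

White to move; king on h8.
In check: no.
Legal moves: none.
Count: 0.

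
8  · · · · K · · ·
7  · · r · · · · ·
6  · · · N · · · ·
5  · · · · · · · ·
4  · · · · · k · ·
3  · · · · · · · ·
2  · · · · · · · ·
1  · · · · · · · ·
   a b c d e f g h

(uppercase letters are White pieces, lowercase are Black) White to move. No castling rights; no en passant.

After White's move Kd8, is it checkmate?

no

After Kd8: black king on f4; in check: no.
Black is not in check, so this cannot be checkmate.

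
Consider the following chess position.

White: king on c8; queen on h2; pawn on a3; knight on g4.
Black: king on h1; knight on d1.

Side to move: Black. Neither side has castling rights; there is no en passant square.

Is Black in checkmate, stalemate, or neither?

checkmate

Black to move; black king on h1.
In check: yes, from the white queen on h2.
King squares — g1: attacked by Qh2; g2: attacked by Qh2; h2: attacked by Ng4.
Legal moves for Black: none.
In check with no legal moves → checkmate.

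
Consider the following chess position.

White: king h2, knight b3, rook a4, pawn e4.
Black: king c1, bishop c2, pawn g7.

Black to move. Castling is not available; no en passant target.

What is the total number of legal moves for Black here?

4

Black to move; king on c1.
In check: yes, from the white knight on b3.
Legal moves: Kb2, Kd1, Kb1, Bxb3.
Count: 4.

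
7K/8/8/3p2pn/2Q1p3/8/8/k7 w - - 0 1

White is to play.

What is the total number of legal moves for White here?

21

White to move; king on h8.
In check: no.
Legal moves: Kg8, Kh7, Qc8, Qc7, Qc6, Qa6+, Qxd5, Qc5, Qb5, Qxe4, Qd4+, Qb4, Qa4+, Qd3, Qc3+, Qb3, Qe2, Qc2, Qa2+, Qf1+, Qc1+.
Count: 21.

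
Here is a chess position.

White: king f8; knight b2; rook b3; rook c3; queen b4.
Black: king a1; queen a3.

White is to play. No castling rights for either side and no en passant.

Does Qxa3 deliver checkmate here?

After Qxa3: black king on a1; in check: yes, from the white queen on a3.
Black has 1 legal reply: Kb1.
In check but a legal move exists → not checkmate.

no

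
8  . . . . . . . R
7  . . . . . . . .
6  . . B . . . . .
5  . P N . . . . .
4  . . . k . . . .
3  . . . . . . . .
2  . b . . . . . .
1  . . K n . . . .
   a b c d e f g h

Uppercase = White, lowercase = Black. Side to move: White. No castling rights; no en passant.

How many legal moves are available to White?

4

White to move; king on c1.
In check: yes, from the black bishop on b2.
Legal moves: Kd2, Kc2, Kxd1, Kb1.
Count: 4.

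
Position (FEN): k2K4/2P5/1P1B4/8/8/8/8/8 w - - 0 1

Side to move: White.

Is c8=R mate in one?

no

After c8=R: black king on a8; in check: yes, from the white rook on c8.
Black has 1 legal reply: Kb7.
In check but a legal move exists → not checkmate.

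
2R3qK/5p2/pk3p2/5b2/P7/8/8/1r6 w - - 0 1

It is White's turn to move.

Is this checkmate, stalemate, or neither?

White to move; white king on h8.
In check: yes, from the black queen on g8.
King squares — g7: attacked by Qg8; h7: attacked by Bf5; g8: available.
Legal moves for White: Kxg8, Rxg8.
White is in check but has 2 legal moves → neither.

neither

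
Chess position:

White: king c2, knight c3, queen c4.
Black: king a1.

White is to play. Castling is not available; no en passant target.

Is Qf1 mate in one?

yes

After Qf1: black king on a1; in check: yes, from the white queen on f1.
King squares — b1: attacked by Qf1; a2: attacked by Nc3; b2: attacked by Kc2.
Black has no legal moves → checkmate.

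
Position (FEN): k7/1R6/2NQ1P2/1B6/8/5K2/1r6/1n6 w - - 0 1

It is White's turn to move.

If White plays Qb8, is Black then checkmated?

After Qb8: black king on a8; in check: yes, from the white queen on b8.
King squares — a7: attacked by Nc6; b7: attacked by Qb8; b8: attacked by Nc6.
Black has no legal moves → checkmate.

yes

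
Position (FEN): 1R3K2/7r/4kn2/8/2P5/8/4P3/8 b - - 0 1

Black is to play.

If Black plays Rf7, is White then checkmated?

After Rf7: white king on f8; in check: yes, from the black rook on f7.
King squares — e7: attacked by Ke6; f7: attacked by Ke6; g7: attacked by Rf7; e8: attacked by Nf6; g8: attacked by Nf6.
White has no legal moves → checkmate.

yes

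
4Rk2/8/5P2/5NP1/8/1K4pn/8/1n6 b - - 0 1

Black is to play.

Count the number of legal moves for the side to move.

Black to move; king on f8.
In check: yes, from the white rook on e8.
Legal moves: Kxe8, Kf7.
Count: 2.

2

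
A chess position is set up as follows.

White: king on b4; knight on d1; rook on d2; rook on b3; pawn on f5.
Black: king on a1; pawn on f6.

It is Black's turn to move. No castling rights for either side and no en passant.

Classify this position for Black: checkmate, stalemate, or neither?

stalemate

Black to move; black king on a1.
In check: no.
King squares — b1: attacked by Rb3; a2: attacked by Rd2; b2: attacked by Nd1.
Legal moves for Black: none.
Not in check and no legal moves → stalemate.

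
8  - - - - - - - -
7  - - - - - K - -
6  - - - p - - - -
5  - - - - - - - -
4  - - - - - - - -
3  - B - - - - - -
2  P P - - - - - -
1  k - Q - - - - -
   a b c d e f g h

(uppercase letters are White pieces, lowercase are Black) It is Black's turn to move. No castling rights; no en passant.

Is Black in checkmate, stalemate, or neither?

Black to move; black king on a1.
In check: yes, from the white queen on c1.
King squares — b1: attacked by Qc1; a2: attacked by Bb3; b2: attacked by Qc1.
Legal moves for Black: none.
In check with no legal moves → checkmate.

checkmate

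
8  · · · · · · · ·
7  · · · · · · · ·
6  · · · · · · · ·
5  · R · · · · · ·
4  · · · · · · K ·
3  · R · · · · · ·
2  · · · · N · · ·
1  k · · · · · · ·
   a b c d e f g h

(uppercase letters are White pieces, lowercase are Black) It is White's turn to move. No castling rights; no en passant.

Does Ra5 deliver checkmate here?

After Ra5: black king on a1; in check: yes, from the white rook on a5.
King squares — b1: attacked by Rb3; a2: attacked by Ra5; b2: attacked by Rb3.
Black has no legal moves → checkmate.

yes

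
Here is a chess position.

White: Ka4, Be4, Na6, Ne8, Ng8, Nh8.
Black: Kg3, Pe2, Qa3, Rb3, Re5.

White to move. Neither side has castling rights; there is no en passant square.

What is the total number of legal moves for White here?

White to move; king on a4.
In check: yes, from the black queen on a3.
Legal moves: none.
Count: 0.

0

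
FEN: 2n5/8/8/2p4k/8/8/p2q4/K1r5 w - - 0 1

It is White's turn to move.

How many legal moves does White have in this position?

0

White to move; king on a1.
In check: yes, from the black rook on c1.
Legal moves: none.
Count: 0.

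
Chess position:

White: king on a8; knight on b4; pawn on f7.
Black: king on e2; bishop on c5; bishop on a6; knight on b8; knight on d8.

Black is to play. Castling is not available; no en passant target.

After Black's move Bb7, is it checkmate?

no

After Bb7: white king on a8; in check: yes, from the black bishop on b7.
White has 1 legal reply: Kxb8.
In check but a legal move exists → not checkmate.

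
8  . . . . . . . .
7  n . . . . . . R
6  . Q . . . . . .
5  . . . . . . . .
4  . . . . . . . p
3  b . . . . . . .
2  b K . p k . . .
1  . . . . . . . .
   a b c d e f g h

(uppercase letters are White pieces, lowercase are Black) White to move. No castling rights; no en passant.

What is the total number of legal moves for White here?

5

White to move; king on b2.
In check: yes, from the black bishop on a3.
Legal moves: Kc3, Kxa3, Kc2, Kxa2, Ka1.
Count: 5.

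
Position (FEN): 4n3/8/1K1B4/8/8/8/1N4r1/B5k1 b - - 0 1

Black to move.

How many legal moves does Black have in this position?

Black to move; king on g1.
In check: no.
Legal moves: Ng7, Nc7, Nf6, Nxd6, Rg8, Rg7, Rg6, Rg5, Rg4, Rg3, Rh2, Rf2, Re2, Rd2, Rc2, Rxb2+, Kf2, Kh1, Kf1.
Count: 19.

19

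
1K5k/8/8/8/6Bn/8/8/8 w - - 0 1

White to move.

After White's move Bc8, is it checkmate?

no

After Bc8: black king on h8; in check: no.
Black is not in check, so this cannot be checkmate.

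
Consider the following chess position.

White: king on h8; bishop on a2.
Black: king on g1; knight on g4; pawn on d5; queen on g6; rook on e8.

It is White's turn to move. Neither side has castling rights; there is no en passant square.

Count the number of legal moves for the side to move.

0

White to move; king on h8.
In check: yes, from the black rook on e8.
Legal moves: none.
Count: 0.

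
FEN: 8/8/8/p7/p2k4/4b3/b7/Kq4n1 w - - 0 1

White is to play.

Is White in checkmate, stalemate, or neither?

White to move; white king on a1.
In check: yes, from the black queen on b1.
King squares — b1: attacked by Ba2; a2: attacked by Qb1; b2: attacked by Qb1.
Legal moves for White: none.
In check with no legal moves → checkmate.

checkmate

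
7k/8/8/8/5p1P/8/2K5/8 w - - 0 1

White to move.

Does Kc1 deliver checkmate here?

After Kc1: black king on h8; in check: no.
Black is not in check, so this cannot be checkmate.

no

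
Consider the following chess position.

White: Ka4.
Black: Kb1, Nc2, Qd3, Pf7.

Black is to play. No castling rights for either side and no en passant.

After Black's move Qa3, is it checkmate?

After Qa3: white king on a4; in check: yes, from the black queen on a3.
White has 1 legal reply: Kb5.
In check but a legal move exists → not checkmate.

no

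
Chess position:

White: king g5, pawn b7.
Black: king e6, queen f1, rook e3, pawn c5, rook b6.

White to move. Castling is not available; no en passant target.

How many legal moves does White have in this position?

White to move; king on g5.
In check: no.
Legal moves: Kh6, Kg6, Kh5, Kh4, Kg4, b8=Q, b8=R, b8=B, b8=N.
Count: 9.

9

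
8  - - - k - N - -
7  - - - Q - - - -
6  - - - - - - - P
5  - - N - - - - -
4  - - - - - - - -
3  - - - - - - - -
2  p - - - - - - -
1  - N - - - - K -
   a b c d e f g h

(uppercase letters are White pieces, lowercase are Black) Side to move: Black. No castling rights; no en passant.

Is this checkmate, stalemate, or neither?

Black to move; black king on d8.
In check: yes, from the white queen on d7.
King squares — c7: attacked by Qd7; d7: attacked by Nc5; e7: attacked by Qd7; c8: attacked by Qd7; e8: attacked by Qd7.
Legal moves for Black: none.
In check with no legal moves → checkmate.

checkmate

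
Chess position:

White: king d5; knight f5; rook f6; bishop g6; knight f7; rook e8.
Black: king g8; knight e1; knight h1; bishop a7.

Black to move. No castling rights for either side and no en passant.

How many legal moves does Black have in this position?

0

Black to move; king on g8.
In check: yes, from the white rook on e8.
Legal moves: none.
Count: 0.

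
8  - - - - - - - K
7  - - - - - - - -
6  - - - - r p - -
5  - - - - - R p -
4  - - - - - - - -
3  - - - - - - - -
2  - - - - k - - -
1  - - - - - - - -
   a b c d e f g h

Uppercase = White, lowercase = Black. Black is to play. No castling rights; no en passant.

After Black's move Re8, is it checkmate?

no

After Re8: white king on h8; in check: yes, from the black rook on e8.
White has 2 legal replies: Kh7, Kg7.
In check but a legal move exists → not checkmate.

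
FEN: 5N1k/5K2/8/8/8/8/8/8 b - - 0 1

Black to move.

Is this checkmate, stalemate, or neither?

Black to move; black king on h8.
In check: no.
King squares — g7: attacked by Kf7; h7: attacked by Nf8; g8: attacked by Kf7.
Legal moves for Black: none.
Not in check and no legal moves → stalemate.

stalemate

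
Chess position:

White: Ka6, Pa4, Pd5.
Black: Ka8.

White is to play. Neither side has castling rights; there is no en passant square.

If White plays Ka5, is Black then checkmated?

no

After Ka5: black king on a8; in check: no.
Black is not in check, so this cannot be checkmate.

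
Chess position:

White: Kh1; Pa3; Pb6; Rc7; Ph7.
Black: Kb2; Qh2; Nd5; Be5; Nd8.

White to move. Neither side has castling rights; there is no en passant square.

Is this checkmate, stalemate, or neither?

checkmate

White to move; white king on h1.
In check: yes, from the black queen on h2.
King squares — g1: attacked by Qh2; g2: attacked by Qh2; h2: attacked by Be5.
Legal moves for White: none.
In check with no legal moves → checkmate.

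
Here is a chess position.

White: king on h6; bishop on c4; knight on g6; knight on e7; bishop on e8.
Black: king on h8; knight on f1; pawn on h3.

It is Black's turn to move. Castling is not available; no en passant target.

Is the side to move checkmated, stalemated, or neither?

Black to move; black king on h8.
In check: yes, from the white knight on g6.
King squares — g7: attacked by Kh6; h7: attacked by Kh6; g8: attacked by Bc4.
Legal moves for Black: none.
In check with no legal moves → checkmate.

checkmate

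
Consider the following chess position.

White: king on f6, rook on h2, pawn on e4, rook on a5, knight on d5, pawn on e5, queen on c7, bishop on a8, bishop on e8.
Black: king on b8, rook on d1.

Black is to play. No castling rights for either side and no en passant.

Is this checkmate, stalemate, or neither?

Black to move; black king on b8.
In check: yes, from the white queen on c7.
King squares — a7: attacked by Ra5; b7: attacked by Qc7; c7: attacked by Nd5; a8: attacked by Ra5; c8: attacked by Qc7.
Legal moves for Black: none.
In check with no legal moves → checkmate.

checkmate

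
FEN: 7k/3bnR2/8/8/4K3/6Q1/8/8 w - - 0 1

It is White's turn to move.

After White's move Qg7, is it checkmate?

After Qg7: black king on h8; in check: yes, from the white queen on g7.
King squares — g7: attacked by Rf7; h7: attacked by Qg7; g8: attacked by Qg7.
Black has no legal moves → checkmate.

yes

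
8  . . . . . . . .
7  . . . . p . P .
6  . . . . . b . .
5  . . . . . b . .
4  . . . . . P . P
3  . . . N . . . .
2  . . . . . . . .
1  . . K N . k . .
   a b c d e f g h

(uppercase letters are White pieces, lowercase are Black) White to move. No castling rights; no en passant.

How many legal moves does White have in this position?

White to move; king on c1.
In check: no.
Legal moves: Ne5, Nc5, Nb4, N3f2, N3b2, Ne1, Ne3+, Nc3, N1f2, N1b2, Kd2, Kc2, Kb1, g8=Q, g8=R, g8=B, g8=N, h5.
Count: 18.

18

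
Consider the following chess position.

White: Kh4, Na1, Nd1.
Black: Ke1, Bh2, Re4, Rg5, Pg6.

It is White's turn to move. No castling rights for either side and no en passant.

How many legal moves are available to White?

White to move; king on h4.
In check: yes, from the black rook on e4.
Legal moves: Kxg5, Kh3.
Count: 2.

2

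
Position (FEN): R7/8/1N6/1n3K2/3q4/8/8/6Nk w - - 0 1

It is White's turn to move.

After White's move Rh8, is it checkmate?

After Rh8: black king on h1; in check: yes, from the white rook on h8.
Black has 4 legal replies: Kg2, Kxg1, Qxh8, Qh4.
In check but a legal move exists → not checkmate.

no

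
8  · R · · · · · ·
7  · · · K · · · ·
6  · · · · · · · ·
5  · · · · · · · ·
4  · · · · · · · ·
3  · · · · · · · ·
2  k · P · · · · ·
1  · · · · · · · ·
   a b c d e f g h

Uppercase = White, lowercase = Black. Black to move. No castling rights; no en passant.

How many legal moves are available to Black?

Black to move; king on a2.
In check: no.
Legal moves: Ka3, Ka1.
Count: 2.

2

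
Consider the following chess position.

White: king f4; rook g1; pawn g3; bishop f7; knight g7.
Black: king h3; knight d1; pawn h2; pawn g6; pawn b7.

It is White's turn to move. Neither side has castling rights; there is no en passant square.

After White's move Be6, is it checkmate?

yes

After Be6: black king on h3; in check: yes, from the white bishop on e6.
King squares — g2: attacked by Rg1; h2: own pawn; g3: attacked by Rg1; g4: attacked by Kf4; h4: attacked by Pg3.
Black has no legal moves → checkmate.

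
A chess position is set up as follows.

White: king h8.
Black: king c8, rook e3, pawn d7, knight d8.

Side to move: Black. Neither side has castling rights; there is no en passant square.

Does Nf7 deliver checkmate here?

no

After Nf7: white king on h8; in check: yes, from the black knight on f7.
White has 3 legal replies: Kg8, Kh7, Kg7.
In check but a legal move exists → not checkmate.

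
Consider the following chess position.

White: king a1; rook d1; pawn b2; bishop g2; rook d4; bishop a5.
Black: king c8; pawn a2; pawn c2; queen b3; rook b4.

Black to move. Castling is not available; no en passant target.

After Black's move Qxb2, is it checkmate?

After Qxb2: white king on a1; in check: yes, from the black queen on b2.
King squares — b1: attacked by Pa2; a2: attacked by Qb2; b2: attacked by Rb4.
White has no legal moves → checkmate.

yes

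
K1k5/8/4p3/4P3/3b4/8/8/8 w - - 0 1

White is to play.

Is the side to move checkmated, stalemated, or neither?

White to move; white king on a8.
In check: no.
King squares — a7: attacked by Bd4; b7: attacked by Kc8; b8: attacked by Kc8.
Legal moves for White: none.
Not in check and no legal moves → stalemate.

stalemate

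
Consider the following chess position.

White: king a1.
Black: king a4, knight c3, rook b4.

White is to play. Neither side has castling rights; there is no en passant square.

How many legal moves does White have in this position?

White to move; king on a1.
In check: no.
Legal moves: none.
Count: 0.

0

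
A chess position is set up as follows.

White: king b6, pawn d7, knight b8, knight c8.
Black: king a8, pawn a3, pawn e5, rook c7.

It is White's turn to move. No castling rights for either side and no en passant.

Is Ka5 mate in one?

no

After Ka5: black king on a8; in check: no.
Black is not in check, so this cannot be checkmate.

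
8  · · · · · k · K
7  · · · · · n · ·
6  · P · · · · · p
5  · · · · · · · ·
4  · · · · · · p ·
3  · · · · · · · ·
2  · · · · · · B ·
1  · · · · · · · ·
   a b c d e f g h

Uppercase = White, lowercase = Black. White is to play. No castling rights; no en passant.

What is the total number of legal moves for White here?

1

White to move; king on h8.
In check: yes, from the black knight on f7.
Legal moves: Kh7.
Count: 1.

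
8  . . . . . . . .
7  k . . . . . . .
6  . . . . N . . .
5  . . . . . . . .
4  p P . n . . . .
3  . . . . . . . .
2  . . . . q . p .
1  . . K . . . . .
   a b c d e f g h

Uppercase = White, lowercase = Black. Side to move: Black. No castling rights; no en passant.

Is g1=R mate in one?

yes

After g1=R: white king on c1; in check: yes, from the black rook on g1.
King squares — b1: attacked by Rg1; d1: attacked by Rg1; b2: attacked by Qe2; c2: attacked by Qe2; d2: attacked by Qe2.
White has no legal moves → checkmate.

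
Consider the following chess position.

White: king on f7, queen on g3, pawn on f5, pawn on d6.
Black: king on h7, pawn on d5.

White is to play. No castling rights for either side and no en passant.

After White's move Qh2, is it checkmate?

After Qh2: black king on h7; in check: yes, from the white queen on h2.
King squares — g6: attacked by Pf5; h6: attacked by Qh2; g7: attacked by Kf7; g8: attacked by Kf7; h8: attacked by Qh2.
Black has no legal moves → checkmate.

yes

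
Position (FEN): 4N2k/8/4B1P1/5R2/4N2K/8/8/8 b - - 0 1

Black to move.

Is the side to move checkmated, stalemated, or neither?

Black to move; black king on h8.
In check: no.
King squares — g7: attacked by Ne8; h7: attacked by Pg6; g8: attacked by Be6.
Legal moves for Black: none.
Not in check and no legal moves → stalemate.

stalemate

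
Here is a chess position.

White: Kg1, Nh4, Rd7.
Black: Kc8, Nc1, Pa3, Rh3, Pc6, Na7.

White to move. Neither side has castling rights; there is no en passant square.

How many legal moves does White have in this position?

21

White to move; king on g1.
In check: no.
Legal moves: Rd8+, Rh7, Rg7, Rf7, Re7, Rc7+, Rb7, Rxa7, Rd6, Rd5, Rd4, Rd3, Rd2, Rd1, Ng6, Nf5, Nf3, Ng2, Kg2, Kf2, Kf1.
Count: 21.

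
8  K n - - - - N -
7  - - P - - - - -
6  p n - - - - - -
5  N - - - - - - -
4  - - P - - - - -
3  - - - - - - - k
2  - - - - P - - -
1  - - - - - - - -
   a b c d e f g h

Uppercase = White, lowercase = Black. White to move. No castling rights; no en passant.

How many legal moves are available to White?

White to move; king on a8.
In check: yes, from the black knight on b6.
Legal moves: Kxb8, Kb7, Ka7.
Count: 3.

3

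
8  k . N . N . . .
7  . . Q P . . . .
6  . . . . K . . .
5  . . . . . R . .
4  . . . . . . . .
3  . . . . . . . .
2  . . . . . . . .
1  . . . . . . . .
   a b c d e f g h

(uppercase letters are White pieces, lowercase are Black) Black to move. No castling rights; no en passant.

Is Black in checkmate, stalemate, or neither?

stalemate

Black to move; black king on a8.
In check: no.
King squares — a7: attacked by Qc7; b7: attacked by Qc7; b8: attacked by Qc7.
Legal moves for Black: none.
Not in check and no legal moves → stalemate.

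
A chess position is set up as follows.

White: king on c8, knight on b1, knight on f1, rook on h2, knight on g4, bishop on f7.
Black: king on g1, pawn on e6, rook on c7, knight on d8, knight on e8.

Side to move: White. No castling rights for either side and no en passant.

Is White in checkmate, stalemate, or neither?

White to move; white king on c8.
In check: yes, from the black rook on c7.
Legal moves for White: Kxd8, Kb8.
White is in check but has 2 legal moves → neither.

neither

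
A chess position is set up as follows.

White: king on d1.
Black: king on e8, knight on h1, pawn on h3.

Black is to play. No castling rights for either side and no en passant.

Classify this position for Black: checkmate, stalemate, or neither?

Black to move; black king on e8.
In check: no.
Legal moves for Black: Kf8, Kd8, Kf7, Ke7, Kd7, Ng3, Nf2+, h2.
Black has 8 legal moves and is not in check → neither.

neither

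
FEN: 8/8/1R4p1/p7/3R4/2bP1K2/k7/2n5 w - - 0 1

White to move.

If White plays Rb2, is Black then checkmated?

no

After Rb2: black king on a2; in check: yes, from the white rook on b2.
Black has 4 legal replies: Ka3, Kxb2, Ka1, Bxb2.
In check but a legal move exists → not checkmate.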